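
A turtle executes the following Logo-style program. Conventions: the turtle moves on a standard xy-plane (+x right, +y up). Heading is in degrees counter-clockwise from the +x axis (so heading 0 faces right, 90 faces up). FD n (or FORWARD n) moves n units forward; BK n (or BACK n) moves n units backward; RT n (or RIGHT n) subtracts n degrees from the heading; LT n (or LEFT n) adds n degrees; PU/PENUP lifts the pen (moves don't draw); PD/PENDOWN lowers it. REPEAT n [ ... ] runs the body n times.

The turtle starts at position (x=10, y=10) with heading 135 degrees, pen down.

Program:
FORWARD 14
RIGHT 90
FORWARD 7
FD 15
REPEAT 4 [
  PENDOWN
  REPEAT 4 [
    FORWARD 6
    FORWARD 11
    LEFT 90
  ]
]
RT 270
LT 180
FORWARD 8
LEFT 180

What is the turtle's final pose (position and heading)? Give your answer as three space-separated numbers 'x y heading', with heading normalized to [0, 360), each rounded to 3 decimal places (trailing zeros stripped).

Answer: 21.314 29.799 135

Derivation:
Executing turtle program step by step:
Start: pos=(10,10), heading=135, pen down
FD 14: (10,10) -> (0.101,19.899) [heading=135, draw]
RT 90: heading 135 -> 45
FD 7: (0.101,19.899) -> (5.05,24.849) [heading=45, draw]
FD 15: (5.05,24.849) -> (15.657,35.456) [heading=45, draw]
REPEAT 4 [
  -- iteration 1/4 --
  PD: pen down
  REPEAT 4 [
    -- iteration 1/4 --
    FD 6: (15.657,35.456) -> (19.899,39.698) [heading=45, draw]
    FD 11: (19.899,39.698) -> (27.678,47.477) [heading=45, draw]
    LT 90: heading 45 -> 135
    -- iteration 2/4 --
    FD 6: (27.678,47.477) -> (23.435,51.719) [heading=135, draw]
    FD 11: (23.435,51.719) -> (15.657,59.497) [heading=135, draw]
    LT 90: heading 135 -> 225
    -- iteration 3/4 --
    FD 6: (15.657,59.497) -> (11.414,55.255) [heading=225, draw]
    FD 11: (11.414,55.255) -> (3.636,47.477) [heading=225, draw]
    LT 90: heading 225 -> 315
    -- iteration 4/4 --
    FD 6: (3.636,47.477) -> (7.879,43.234) [heading=315, draw]
    FD 11: (7.879,43.234) -> (15.657,35.456) [heading=315, draw]
    LT 90: heading 315 -> 45
  ]
  -- iteration 2/4 --
  PD: pen down
  REPEAT 4 [
    -- iteration 1/4 --
    FD 6: (15.657,35.456) -> (19.899,39.698) [heading=45, draw]
    FD 11: (19.899,39.698) -> (27.678,47.477) [heading=45, draw]
    LT 90: heading 45 -> 135
    -- iteration 2/4 --
    FD 6: (27.678,47.477) -> (23.435,51.719) [heading=135, draw]
    FD 11: (23.435,51.719) -> (15.657,59.497) [heading=135, draw]
    LT 90: heading 135 -> 225
    -- iteration 3/4 --
    FD 6: (15.657,59.497) -> (11.414,55.255) [heading=225, draw]
    FD 11: (11.414,55.255) -> (3.636,47.477) [heading=225, draw]
    LT 90: heading 225 -> 315
    -- iteration 4/4 --
    FD 6: (3.636,47.477) -> (7.879,43.234) [heading=315, draw]
    FD 11: (7.879,43.234) -> (15.657,35.456) [heading=315, draw]
    LT 90: heading 315 -> 45
  ]
  -- iteration 3/4 --
  PD: pen down
  REPEAT 4 [
    -- iteration 1/4 --
    FD 6: (15.657,35.456) -> (19.899,39.698) [heading=45, draw]
    FD 11: (19.899,39.698) -> (27.678,47.477) [heading=45, draw]
    LT 90: heading 45 -> 135
    -- iteration 2/4 --
    FD 6: (27.678,47.477) -> (23.435,51.719) [heading=135, draw]
    FD 11: (23.435,51.719) -> (15.657,59.497) [heading=135, draw]
    LT 90: heading 135 -> 225
    -- iteration 3/4 --
    FD 6: (15.657,59.497) -> (11.414,55.255) [heading=225, draw]
    FD 11: (11.414,55.255) -> (3.636,47.477) [heading=225, draw]
    LT 90: heading 225 -> 315
    -- iteration 4/4 --
    FD 6: (3.636,47.477) -> (7.879,43.234) [heading=315, draw]
    FD 11: (7.879,43.234) -> (15.657,35.456) [heading=315, draw]
    LT 90: heading 315 -> 45
  ]
  -- iteration 4/4 --
  PD: pen down
  REPEAT 4 [
    -- iteration 1/4 --
    FD 6: (15.657,35.456) -> (19.899,39.698) [heading=45, draw]
    FD 11: (19.899,39.698) -> (27.678,47.477) [heading=45, draw]
    LT 90: heading 45 -> 135
    -- iteration 2/4 --
    FD 6: (27.678,47.477) -> (23.435,51.719) [heading=135, draw]
    FD 11: (23.435,51.719) -> (15.657,59.497) [heading=135, draw]
    LT 90: heading 135 -> 225
    -- iteration 3/4 --
    FD 6: (15.657,59.497) -> (11.414,55.255) [heading=225, draw]
    FD 11: (11.414,55.255) -> (3.636,47.477) [heading=225, draw]
    LT 90: heading 225 -> 315
    -- iteration 4/4 --
    FD 6: (3.636,47.477) -> (7.879,43.234) [heading=315, draw]
    FD 11: (7.879,43.234) -> (15.657,35.456) [heading=315, draw]
    LT 90: heading 315 -> 45
  ]
]
RT 270: heading 45 -> 135
LT 180: heading 135 -> 315
FD 8: (15.657,35.456) -> (21.314,29.799) [heading=315, draw]
LT 180: heading 315 -> 135
Final: pos=(21.314,29.799), heading=135, 36 segment(s) drawn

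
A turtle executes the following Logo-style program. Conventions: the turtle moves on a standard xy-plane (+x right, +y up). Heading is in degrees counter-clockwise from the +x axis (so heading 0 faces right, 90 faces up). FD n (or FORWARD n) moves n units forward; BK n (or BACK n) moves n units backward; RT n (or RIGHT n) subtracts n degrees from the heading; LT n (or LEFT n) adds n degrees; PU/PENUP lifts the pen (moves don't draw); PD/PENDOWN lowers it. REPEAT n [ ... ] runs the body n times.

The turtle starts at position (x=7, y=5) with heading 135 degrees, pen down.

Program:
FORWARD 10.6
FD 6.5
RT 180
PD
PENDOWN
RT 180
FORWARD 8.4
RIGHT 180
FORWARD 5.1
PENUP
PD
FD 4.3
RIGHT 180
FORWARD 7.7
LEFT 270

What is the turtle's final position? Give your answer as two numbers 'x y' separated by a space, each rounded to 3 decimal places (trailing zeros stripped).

Answer: -9.829 21.829

Derivation:
Executing turtle program step by step:
Start: pos=(7,5), heading=135, pen down
FD 10.6: (7,5) -> (-0.495,12.495) [heading=135, draw]
FD 6.5: (-0.495,12.495) -> (-5.092,17.092) [heading=135, draw]
RT 180: heading 135 -> 315
PD: pen down
PD: pen down
RT 180: heading 315 -> 135
FD 8.4: (-5.092,17.092) -> (-11.031,23.031) [heading=135, draw]
RT 180: heading 135 -> 315
FD 5.1: (-11.031,23.031) -> (-7.425,19.425) [heading=315, draw]
PU: pen up
PD: pen down
FD 4.3: (-7.425,19.425) -> (-4.384,16.384) [heading=315, draw]
RT 180: heading 315 -> 135
FD 7.7: (-4.384,16.384) -> (-9.829,21.829) [heading=135, draw]
LT 270: heading 135 -> 45
Final: pos=(-9.829,21.829), heading=45, 6 segment(s) drawn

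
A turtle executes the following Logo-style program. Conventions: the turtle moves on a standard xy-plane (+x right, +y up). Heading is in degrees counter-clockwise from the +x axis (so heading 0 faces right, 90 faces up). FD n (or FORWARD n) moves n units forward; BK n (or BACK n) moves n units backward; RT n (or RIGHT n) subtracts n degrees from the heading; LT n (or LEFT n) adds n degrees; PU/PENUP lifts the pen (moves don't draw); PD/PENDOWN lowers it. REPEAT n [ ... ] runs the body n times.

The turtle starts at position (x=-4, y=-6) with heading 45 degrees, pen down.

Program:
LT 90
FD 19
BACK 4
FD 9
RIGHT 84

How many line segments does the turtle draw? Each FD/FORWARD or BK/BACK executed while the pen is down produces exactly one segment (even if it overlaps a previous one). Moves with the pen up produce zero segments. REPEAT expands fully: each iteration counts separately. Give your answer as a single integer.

Executing turtle program step by step:
Start: pos=(-4,-6), heading=45, pen down
LT 90: heading 45 -> 135
FD 19: (-4,-6) -> (-17.435,7.435) [heading=135, draw]
BK 4: (-17.435,7.435) -> (-14.607,4.607) [heading=135, draw]
FD 9: (-14.607,4.607) -> (-20.971,10.971) [heading=135, draw]
RT 84: heading 135 -> 51
Final: pos=(-20.971,10.971), heading=51, 3 segment(s) drawn
Segments drawn: 3

Answer: 3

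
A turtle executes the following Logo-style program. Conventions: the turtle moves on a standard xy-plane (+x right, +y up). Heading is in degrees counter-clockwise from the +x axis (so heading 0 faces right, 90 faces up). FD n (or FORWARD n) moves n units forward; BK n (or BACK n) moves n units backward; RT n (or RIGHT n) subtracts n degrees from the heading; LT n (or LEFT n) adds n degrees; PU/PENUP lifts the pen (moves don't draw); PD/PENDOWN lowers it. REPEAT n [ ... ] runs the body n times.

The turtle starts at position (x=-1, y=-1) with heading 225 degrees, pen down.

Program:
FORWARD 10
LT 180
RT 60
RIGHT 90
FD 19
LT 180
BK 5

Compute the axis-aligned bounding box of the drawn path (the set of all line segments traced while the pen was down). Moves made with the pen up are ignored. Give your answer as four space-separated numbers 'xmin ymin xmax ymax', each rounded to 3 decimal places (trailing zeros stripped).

Answer: -14.283 -31.253 -1 -1

Derivation:
Executing turtle program step by step:
Start: pos=(-1,-1), heading=225, pen down
FD 10: (-1,-1) -> (-8.071,-8.071) [heading=225, draw]
LT 180: heading 225 -> 45
RT 60: heading 45 -> 345
RT 90: heading 345 -> 255
FD 19: (-8.071,-8.071) -> (-12.989,-26.424) [heading=255, draw]
LT 180: heading 255 -> 75
BK 5: (-12.989,-26.424) -> (-14.283,-31.253) [heading=75, draw]
Final: pos=(-14.283,-31.253), heading=75, 3 segment(s) drawn

Segment endpoints: x in {-14.283, -12.989, -8.071, -1}, y in {-31.253, -26.424, -8.071, -1}
xmin=-14.283, ymin=-31.253, xmax=-1, ymax=-1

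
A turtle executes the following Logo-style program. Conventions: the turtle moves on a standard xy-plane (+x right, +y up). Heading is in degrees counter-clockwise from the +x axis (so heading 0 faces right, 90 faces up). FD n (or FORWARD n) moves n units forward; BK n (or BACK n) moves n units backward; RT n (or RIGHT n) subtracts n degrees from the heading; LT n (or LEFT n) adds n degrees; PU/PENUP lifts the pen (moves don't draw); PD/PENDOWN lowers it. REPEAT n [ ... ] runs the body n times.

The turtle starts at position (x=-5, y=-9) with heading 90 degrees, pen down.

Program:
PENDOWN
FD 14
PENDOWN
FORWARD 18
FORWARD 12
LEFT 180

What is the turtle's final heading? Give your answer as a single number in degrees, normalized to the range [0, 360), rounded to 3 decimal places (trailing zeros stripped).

Answer: 270

Derivation:
Executing turtle program step by step:
Start: pos=(-5,-9), heading=90, pen down
PD: pen down
FD 14: (-5,-9) -> (-5,5) [heading=90, draw]
PD: pen down
FD 18: (-5,5) -> (-5,23) [heading=90, draw]
FD 12: (-5,23) -> (-5,35) [heading=90, draw]
LT 180: heading 90 -> 270
Final: pos=(-5,35), heading=270, 3 segment(s) drawn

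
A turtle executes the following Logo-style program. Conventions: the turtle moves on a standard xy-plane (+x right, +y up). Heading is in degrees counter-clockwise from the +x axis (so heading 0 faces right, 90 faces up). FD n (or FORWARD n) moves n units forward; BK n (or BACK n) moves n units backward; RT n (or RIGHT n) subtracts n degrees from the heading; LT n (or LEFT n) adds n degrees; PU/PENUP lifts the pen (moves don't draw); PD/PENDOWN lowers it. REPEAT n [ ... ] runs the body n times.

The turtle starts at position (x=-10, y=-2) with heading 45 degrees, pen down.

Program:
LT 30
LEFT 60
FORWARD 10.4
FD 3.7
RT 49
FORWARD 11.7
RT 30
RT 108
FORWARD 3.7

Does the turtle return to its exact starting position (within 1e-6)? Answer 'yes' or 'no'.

Executing turtle program step by step:
Start: pos=(-10,-2), heading=45, pen down
LT 30: heading 45 -> 75
LT 60: heading 75 -> 135
FD 10.4: (-10,-2) -> (-17.354,5.354) [heading=135, draw]
FD 3.7: (-17.354,5.354) -> (-19.97,7.97) [heading=135, draw]
RT 49: heading 135 -> 86
FD 11.7: (-19.97,7.97) -> (-19.154,19.642) [heading=86, draw]
RT 30: heading 86 -> 56
RT 108: heading 56 -> 308
FD 3.7: (-19.154,19.642) -> (-16.876,16.726) [heading=308, draw]
Final: pos=(-16.876,16.726), heading=308, 4 segment(s) drawn

Start position: (-10, -2)
Final position: (-16.876, 16.726)
Distance = 19.949; >= 1e-6 -> NOT closed

Answer: no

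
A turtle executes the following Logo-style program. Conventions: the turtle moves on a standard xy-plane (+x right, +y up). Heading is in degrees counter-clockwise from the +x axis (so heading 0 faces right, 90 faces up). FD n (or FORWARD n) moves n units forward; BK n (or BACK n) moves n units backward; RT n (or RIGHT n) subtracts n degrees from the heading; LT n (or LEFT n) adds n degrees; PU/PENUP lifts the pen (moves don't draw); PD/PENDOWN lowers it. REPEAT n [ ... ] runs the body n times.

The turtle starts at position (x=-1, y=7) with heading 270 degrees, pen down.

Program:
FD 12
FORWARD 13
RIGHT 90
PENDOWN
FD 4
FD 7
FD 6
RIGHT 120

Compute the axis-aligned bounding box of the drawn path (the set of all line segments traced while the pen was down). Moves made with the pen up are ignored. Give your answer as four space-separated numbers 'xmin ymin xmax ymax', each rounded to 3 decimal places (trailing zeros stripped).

Answer: -18 -18 -1 7

Derivation:
Executing turtle program step by step:
Start: pos=(-1,7), heading=270, pen down
FD 12: (-1,7) -> (-1,-5) [heading=270, draw]
FD 13: (-1,-5) -> (-1,-18) [heading=270, draw]
RT 90: heading 270 -> 180
PD: pen down
FD 4: (-1,-18) -> (-5,-18) [heading=180, draw]
FD 7: (-5,-18) -> (-12,-18) [heading=180, draw]
FD 6: (-12,-18) -> (-18,-18) [heading=180, draw]
RT 120: heading 180 -> 60
Final: pos=(-18,-18), heading=60, 5 segment(s) drawn

Segment endpoints: x in {-18, -12, -5, -1, -1, -1}, y in {-18, -5, 7}
xmin=-18, ymin=-18, xmax=-1, ymax=7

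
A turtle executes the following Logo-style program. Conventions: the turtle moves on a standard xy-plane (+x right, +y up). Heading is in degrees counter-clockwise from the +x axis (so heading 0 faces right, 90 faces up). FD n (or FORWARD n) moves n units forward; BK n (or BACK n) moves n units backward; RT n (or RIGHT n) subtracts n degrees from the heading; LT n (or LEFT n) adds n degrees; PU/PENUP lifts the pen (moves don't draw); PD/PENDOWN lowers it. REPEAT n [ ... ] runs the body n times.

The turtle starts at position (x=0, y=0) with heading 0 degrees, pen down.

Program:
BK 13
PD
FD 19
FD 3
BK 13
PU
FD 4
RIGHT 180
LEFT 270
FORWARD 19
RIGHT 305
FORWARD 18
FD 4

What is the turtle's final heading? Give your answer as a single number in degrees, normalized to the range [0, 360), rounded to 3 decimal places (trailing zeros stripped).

Answer: 145

Derivation:
Executing turtle program step by step:
Start: pos=(0,0), heading=0, pen down
BK 13: (0,0) -> (-13,0) [heading=0, draw]
PD: pen down
FD 19: (-13,0) -> (6,0) [heading=0, draw]
FD 3: (6,0) -> (9,0) [heading=0, draw]
BK 13: (9,0) -> (-4,0) [heading=0, draw]
PU: pen up
FD 4: (-4,0) -> (0,0) [heading=0, move]
RT 180: heading 0 -> 180
LT 270: heading 180 -> 90
FD 19: (0,0) -> (0,19) [heading=90, move]
RT 305: heading 90 -> 145
FD 18: (0,19) -> (-14.745,29.324) [heading=145, move]
FD 4: (-14.745,29.324) -> (-18.021,31.619) [heading=145, move]
Final: pos=(-18.021,31.619), heading=145, 4 segment(s) drawn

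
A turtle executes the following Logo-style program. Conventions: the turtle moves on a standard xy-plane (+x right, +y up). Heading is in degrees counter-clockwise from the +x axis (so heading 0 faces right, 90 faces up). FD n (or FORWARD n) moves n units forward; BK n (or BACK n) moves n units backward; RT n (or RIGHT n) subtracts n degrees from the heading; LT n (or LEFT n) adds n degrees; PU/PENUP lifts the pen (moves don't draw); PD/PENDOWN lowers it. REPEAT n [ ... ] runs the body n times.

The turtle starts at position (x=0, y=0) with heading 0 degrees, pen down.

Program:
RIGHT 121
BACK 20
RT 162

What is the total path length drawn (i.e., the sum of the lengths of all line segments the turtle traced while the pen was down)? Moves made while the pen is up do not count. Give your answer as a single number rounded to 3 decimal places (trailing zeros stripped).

Executing turtle program step by step:
Start: pos=(0,0), heading=0, pen down
RT 121: heading 0 -> 239
BK 20: (0,0) -> (10.301,17.143) [heading=239, draw]
RT 162: heading 239 -> 77
Final: pos=(10.301,17.143), heading=77, 1 segment(s) drawn

Segment lengths:
  seg 1: (0,0) -> (10.301,17.143), length = 20
Total = 20

Answer: 20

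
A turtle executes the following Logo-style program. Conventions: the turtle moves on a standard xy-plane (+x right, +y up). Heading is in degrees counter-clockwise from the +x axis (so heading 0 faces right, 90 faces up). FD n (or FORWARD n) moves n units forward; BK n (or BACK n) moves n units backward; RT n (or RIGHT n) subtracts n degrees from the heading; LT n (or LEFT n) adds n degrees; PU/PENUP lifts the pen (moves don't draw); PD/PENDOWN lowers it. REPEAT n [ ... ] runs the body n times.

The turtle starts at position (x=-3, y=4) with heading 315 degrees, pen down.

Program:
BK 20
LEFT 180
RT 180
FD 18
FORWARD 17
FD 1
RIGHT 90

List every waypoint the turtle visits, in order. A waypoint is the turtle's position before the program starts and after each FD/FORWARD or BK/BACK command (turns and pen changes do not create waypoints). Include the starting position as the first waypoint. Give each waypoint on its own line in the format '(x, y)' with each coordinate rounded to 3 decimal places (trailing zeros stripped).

Executing turtle program step by step:
Start: pos=(-3,4), heading=315, pen down
BK 20: (-3,4) -> (-17.142,18.142) [heading=315, draw]
LT 180: heading 315 -> 135
RT 180: heading 135 -> 315
FD 18: (-17.142,18.142) -> (-4.414,5.414) [heading=315, draw]
FD 17: (-4.414,5.414) -> (7.607,-6.607) [heading=315, draw]
FD 1: (7.607,-6.607) -> (8.314,-7.314) [heading=315, draw]
RT 90: heading 315 -> 225
Final: pos=(8.314,-7.314), heading=225, 4 segment(s) drawn
Waypoints (5 total):
(-3, 4)
(-17.142, 18.142)
(-4.414, 5.414)
(7.607, -6.607)
(8.314, -7.314)

Answer: (-3, 4)
(-17.142, 18.142)
(-4.414, 5.414)
(7.607, -6.607)
(8.314, -7.314)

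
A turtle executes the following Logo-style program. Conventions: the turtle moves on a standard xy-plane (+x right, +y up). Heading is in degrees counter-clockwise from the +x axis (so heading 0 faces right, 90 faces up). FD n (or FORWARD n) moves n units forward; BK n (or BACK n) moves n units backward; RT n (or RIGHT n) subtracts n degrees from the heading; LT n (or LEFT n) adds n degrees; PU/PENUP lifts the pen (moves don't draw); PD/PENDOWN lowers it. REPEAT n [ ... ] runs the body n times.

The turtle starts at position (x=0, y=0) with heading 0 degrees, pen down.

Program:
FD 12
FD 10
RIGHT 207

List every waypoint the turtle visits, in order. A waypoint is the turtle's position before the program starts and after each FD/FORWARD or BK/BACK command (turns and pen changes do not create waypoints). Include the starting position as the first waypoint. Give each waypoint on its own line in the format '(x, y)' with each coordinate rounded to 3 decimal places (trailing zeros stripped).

Answer: (0, 0)
(12, 0)
(22, 0)

Derivation:
Executing turtle program step by step:
Start: pos=(0,0), heading=0, pen down
FD 12: (0,0) -> (12,0) [heading=0, draw]
FD 10: (12,0) -> (22,0) [heading=0, draw]
RT 207: heading 0 -> 153
Final: pos=(22,0), heading=153, 2 segment(s) drawn
Waypoints (3 total):
(0, 0)
(12, 0)
(22, 0)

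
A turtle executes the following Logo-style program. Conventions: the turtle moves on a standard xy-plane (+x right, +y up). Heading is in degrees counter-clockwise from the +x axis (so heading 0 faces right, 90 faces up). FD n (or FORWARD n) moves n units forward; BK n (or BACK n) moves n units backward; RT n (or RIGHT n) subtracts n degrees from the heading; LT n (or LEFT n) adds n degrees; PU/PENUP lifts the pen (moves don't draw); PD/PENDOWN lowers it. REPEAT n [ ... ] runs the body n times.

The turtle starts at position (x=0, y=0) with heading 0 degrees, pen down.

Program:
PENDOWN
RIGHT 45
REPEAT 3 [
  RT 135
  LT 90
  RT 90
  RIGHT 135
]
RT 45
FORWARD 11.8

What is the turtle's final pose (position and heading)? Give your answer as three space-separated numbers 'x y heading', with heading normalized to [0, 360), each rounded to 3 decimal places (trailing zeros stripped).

Executing turtle program step by step:
Start: pos=(0,0), heading=0, pen down
PD: pen down
RT 45: heading 0 -> 315
REPEAT 3 [
  -- iteration 1/3 --
  RT 135: heading 315 -> 180
  LT 90: heading 180 -> 270
  RT 90: heading 270 -> 180
  RT 135: heading 180 -> 45
  -- iteration 2/3 --
  RT 135: heading 45 -> 270
  LT 90: heading 270 -> 0
  RT 90: heading 0 -> 270
  RT 135: heading 270 -> 135
  -- iteration 3/3 --
  RT 135: heading 135 -> 0
  LT 90: heading 0 -> 90
  RT 90: heading 90 -> 0
  RT 135: heading 0 -> 225
]
RT 45: heading 225 -> 180
FD 11.8: (0,0) -> (-11.8,0) [heading=180, draw]
Final: pos=(-11.8,0), heading=180, 1 segment(s) drawn

Answer: -11.8 0 180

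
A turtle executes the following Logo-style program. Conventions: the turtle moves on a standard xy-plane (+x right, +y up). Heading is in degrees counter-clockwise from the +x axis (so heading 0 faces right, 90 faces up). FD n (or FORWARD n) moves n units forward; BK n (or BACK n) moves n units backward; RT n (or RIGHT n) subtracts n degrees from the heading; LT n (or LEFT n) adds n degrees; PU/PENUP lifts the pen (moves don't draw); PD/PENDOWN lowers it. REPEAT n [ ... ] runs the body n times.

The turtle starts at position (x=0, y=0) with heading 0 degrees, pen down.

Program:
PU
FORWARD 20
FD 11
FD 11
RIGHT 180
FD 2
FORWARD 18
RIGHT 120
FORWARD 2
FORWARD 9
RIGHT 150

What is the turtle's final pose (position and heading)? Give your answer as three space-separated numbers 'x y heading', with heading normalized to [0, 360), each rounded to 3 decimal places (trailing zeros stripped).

Executing turtle program step by step:
Start: pos=(0,0), heading=0, pen down
PU: pen up
FD 20: (0,0) -> (20,0) [heading=0, move]
FD 11: (20,0) -> (31,0) [heading=0, move]
FD 11: (31,0) -> (42,0) [heading=0, move]
RT 180: heading 0 -> 180
FD 2: (42,0) -> (40,0) [heading=180, move]
FD 18: (40,0) -> (22,0) [heading=180, move]
RT 120: heading 180 -> 60
FD 2: (22,0) -> (23,1.732) [heading=60, move]
FD 9: (23,1.732) -> (27.5,9.526) [heading=60, move]
RT 150: heading 60 -> 270
Final: pos=(27.5,9.526), heading=270, 0 segment(s) drawn

Answer: 27.5 9.526 270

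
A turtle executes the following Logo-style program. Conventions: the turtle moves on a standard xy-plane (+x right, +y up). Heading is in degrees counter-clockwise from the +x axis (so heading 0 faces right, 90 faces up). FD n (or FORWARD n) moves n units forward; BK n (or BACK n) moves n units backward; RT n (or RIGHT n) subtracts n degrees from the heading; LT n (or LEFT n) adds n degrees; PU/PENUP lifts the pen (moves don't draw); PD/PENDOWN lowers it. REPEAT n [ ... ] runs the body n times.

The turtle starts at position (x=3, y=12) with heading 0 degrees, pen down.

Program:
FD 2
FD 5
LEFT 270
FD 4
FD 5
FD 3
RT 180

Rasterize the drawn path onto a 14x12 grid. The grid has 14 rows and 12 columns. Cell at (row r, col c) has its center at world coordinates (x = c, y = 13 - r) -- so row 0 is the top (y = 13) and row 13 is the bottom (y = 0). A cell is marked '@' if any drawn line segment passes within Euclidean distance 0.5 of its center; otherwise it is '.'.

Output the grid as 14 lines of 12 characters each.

Segment 0: (3,12) -> (5,12)
Segment 1: (5,12) -> (10,12)
Segment 2: (10,12) -> (10,8)
Segment 3: (10,8) -> (10,3)
Segment 4: (10,3) -> (10,0)

Answer: ............
...@@@@@@@@.
..........@.
..........@.
..........@.
..........@.
..........@.
..........@.
..........@.
..........@.
..........@.
..........@.
..........@.
..........@.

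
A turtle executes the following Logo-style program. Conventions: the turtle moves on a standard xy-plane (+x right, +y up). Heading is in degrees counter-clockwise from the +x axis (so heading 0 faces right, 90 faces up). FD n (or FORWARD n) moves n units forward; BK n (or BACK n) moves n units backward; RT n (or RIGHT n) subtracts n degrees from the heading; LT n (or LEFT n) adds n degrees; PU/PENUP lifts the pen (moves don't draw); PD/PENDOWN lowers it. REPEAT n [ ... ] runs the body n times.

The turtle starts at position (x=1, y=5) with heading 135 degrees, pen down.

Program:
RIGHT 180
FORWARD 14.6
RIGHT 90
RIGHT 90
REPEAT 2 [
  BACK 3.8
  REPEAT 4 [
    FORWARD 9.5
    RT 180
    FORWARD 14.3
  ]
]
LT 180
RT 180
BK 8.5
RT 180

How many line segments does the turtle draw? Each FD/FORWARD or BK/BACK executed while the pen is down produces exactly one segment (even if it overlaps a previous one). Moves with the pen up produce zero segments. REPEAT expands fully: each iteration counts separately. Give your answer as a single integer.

Executing turtle program step by step:
Start: pos=(1,5), heading=135, pen down
RT 180: heading 135 -> 315
FD 14.6: (1,5) -> (11.324,-5.324) [heading=315, draw]
RT 90: heading 315 -> 225
RT 90: heading 225 -> 135
REPEAT 2 [
  -- iteration 1/2 --
  BK 3.8: (11.324,-5.324) -> (14.011,-8.011) [heading=135, draw]
  REPEAT 4 [
    -- iteration 1/4 --
    FD 9.5: (14.011,-8.011) -> (7.293,-1.293) [heading=135, draw]
    RT 180: heading 135 -> 315
    FD 14.3: (7.293,-1.293) -> (17.405,-11.405) [heading=315, draw]
    -- iteration 2/4 --
    FD 9.5: (17.405,-11.405) -> (24.122,-18.122) [heading=315, draw]
    RT 180: heading 315 -> 135
    FD 14.3: (24.122,-18.122) -> (14.011,-8.011) [heading=135, draw]
    -- iteration 3/4 --
    FD 9.5: (14.011,-8.011) -> (7.293,-1.293) [heading=135, draw]
    RT 180: heading 135 -> 315
    FD 14.3: (7.293,-1.293) -> (17.405,-11.405) [heading=315, draw]
    -- iteration 4/4 --
    FD 9.5: (17.405,-11.405) -> (24.122,-18.122) [heading=315, draw]
    RT 180: heading 315 -> 135
    FD 14.3: (24.122,-18.122) -> (14.011,-8.011) [heading=135, draw]
  ]
  -- iteration 2/2 --
  BK 3.8: (14.011,-8.011) -> (16.698,-10.698) [heading=135, draw]
  REPEAT 4 [
    -- iteration 1/4 --
    FD 9.5: (16.698,-10.698) -> (9.98,-3.98) [heading=135, draw]
    RT 180: heading 135 -> 315
    FD 14.3: (9.98,-3.98) -> (20.092,-14.092) [heading=315, draw]
    -- iteration 2/4 --
    FD 9.5: (20.092,-14.092) -> (26.809,-20.809) [heading=315, draw]
    RT 180: heading 315 -> 135
    FD 14.3: (26.809,-20.809) -> (16.698,-10.698) [heading=135, draw]
    -- iteration 3/4 --
    FD 9.5: (16.698,-10.698) -> (9.98,-3.98) [heading=135, draw]
    RT 180: heading 135 -> 315
    FD 14.3: (9.98,-3.98) -> (20.092,-14.092) [heading=315, draw]
    -- iteration 4/4 --
    FD 9.5: (20.092,-14.092) -> (26.809,-20.809) [heading=315, draw]
    RT 180: heading 315 -> 135
    FD 14.3: (26.809,-20.809) -> (16.698,-10.698) [heading=135, draw]
  ]
]
LT 180: heading 135 -> 315
RT 180: heading 315 -> 135
BK 8.5: (16.698,-10.698) -> (22.708,-16.708) [heading=135, draw]
RT 180: heading 135 -> 315
Final: pos=(22.708,-16.708), heading=315, 20 segment(s) drawn
Segments drawn: 20

Answer: 20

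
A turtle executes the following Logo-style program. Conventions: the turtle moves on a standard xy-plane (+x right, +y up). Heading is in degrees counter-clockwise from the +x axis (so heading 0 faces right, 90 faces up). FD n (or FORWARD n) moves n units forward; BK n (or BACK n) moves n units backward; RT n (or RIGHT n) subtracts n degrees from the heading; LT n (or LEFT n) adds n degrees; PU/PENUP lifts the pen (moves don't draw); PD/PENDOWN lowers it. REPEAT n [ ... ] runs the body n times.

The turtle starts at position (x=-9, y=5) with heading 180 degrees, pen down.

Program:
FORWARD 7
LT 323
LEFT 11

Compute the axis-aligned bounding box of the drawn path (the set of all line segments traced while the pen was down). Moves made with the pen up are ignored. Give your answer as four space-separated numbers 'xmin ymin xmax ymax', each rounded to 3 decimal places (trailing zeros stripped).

Executing turtle program step by step:
Start: pos=(-9,5), heading=180, pen down
FD 7: (-9,5) -> (-16,5) [heading=180, draw]
LT 323: heading 180 -> 143
LT 11: heading 143 -> 154
Final: pos=(-16,5), heading=154, 1 segment(s) drawn

Segment endpoints: x in {-16, -9}, y in {5, 5}
xmin=-16, ymin=5, xmax=-9, ymax=5

Answer: -16 5 -9 5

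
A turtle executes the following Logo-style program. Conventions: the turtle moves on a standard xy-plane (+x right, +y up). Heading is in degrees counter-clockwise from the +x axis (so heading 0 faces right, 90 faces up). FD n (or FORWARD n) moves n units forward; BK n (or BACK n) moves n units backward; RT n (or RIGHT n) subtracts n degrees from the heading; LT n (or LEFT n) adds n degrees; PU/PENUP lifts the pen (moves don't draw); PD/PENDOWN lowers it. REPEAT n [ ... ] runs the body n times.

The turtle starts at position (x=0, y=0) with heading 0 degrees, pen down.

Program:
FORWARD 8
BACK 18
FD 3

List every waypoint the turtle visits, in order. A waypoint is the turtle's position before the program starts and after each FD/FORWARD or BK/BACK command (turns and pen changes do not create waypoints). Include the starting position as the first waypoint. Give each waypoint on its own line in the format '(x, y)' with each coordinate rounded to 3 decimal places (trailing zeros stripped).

Answer: (0, 0)
(8, 0)
(-10, 0)
(-7, 0)

Derivation:
Executing turtle program step by step:
Start: pos=(0,0), heading=0, pen down
FD 8: (0,0) -> (8,0) [heading=0, draw]
BK 18: (8,0) -> (-10,0) [heading=0, draw]
FD 3: (-10,0) -> (-7,0) [heading=0, draw]
Final: pos=(-7,0), heading=0, 3 segment(s) drawn
Waypoints (4 total):
(0, 0)
(8, 0)
(-10, 0)
(-7, 0)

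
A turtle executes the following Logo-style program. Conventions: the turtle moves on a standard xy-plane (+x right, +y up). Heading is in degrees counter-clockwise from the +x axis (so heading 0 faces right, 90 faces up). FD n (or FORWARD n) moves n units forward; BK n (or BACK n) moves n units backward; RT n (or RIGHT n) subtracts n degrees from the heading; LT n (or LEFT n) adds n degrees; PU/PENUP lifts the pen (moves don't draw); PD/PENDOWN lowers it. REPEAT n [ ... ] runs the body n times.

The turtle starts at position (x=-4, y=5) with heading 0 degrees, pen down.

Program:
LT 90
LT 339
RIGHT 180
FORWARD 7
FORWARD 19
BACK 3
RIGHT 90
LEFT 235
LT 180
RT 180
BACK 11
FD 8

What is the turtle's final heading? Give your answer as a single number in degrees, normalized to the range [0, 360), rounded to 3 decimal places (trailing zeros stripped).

Executing turtle program step by step:
Start: pos=(-4,5), heading=0, pen down
LT 90: heading 0 -> 90
LT 339: heading 90 -> 69
RT 180: heading 69 -> 249
FD 7: (-4,5) -> (-6.509,-1.535) [heading=249, draw]
FD 19: (-6.509,-1.535) -> (-13.318,-19.273) [heading=249, draw]
BK 3: (-13.318,-19.273) -> (-12.242,-16.472) [heading=249, draw]
RT 90: heading 249 -> 159
LT 235: heading 159 -> 34
LT 180: heading 34 -> 214
RT 180: heading 214 -> 34
BK 11: (-12.242,-16.472) -> (-21.362,-22.623) [heading=34, draw]
FD 8: (-21.362,-22.623) -> (-14.73,-18.15) [heading=34, draw]
Final: pos=(-14.73,-18.15), heading=34, 5 segment(s) drawn

Answer: 34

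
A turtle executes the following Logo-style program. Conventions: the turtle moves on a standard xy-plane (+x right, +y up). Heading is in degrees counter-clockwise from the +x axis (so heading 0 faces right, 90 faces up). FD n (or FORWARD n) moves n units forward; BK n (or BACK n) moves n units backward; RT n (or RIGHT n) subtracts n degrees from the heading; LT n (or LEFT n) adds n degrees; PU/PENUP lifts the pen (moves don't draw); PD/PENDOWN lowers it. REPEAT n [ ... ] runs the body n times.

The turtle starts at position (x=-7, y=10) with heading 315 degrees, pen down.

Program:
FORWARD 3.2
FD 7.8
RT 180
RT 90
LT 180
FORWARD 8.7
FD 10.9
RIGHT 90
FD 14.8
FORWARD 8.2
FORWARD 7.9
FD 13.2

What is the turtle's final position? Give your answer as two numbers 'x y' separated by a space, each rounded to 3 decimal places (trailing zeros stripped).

Executing turtle program step by step:
Start: pos=(-7,10), heading=315, pen down
FD 3.2: (-7,10) -> (-4.737,7.737) [heading=315, draw]
FD 7.8: (-4.737,7.737) -> (0.778,2.222) [heading=315, draw]
RT 180: heading 315 -> 135
RT 90: heading 135 -> 45
LT 180: heading 45 -> 225
FD 8.7: (0.778,2.222) -> (-5.374,-3.93) [heading=225, draw]
FD 10.9: (-5.374,-3.93) -> (-13.081,-11.637) [heading=225, draw]
RT 90: heading 225 -> 135
FD 14.8: (-13.081,-11.637) -> (-23.546,-1.172) [heading=135, draw]
FD 8.2: (-23.546,-1.172) -> (-29.345,4.626) [heading=135, draw]
FD 7.9: (-29.345,4.626) -> (-34.931,10.212) [heading=135, draw]
FD 13.2: (-34.931,10.212) -> (-44.265,19.546) [heading=135, draw]
Final: pos=(-44.265,19.546), heading=135, 8 segment(s) drawn

Answer: -44.265 19.546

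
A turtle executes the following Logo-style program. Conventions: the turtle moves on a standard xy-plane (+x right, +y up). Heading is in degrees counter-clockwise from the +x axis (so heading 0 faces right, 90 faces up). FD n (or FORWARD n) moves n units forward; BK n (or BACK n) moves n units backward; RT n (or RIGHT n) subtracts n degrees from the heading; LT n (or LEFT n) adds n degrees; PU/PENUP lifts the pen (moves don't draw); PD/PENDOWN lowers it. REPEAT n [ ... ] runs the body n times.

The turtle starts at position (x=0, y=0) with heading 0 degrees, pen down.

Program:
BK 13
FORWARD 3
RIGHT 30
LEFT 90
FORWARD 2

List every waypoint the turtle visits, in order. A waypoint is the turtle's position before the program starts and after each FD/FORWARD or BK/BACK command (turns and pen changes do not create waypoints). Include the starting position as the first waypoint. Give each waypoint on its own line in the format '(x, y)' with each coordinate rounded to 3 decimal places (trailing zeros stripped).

Answer: (0, 0)
(-13, 0)
(-10, 0)
(-9, 1.732)

Derivation:
Executing turtle program step by step:
Start: pos=(0,0), heading=0, pen down
BK 13: (0,0) -> (-13,0) [heading=0, draw]
FD 3: (-13,0) -> (-10,0) [heading=0, draw]
RT 30: heading 0 -> 330
LT 90: heading 330 -> 60
FD 2: (-10,0) -> (-9,1.732) [heading=60, draw]
Final: pos=(-9,1.732), heading=60, 3 segment(s) drawn
Waypoints (4 total):
(0, 0)
(-13, 0)
(-10, 0)
(-9, 1.732)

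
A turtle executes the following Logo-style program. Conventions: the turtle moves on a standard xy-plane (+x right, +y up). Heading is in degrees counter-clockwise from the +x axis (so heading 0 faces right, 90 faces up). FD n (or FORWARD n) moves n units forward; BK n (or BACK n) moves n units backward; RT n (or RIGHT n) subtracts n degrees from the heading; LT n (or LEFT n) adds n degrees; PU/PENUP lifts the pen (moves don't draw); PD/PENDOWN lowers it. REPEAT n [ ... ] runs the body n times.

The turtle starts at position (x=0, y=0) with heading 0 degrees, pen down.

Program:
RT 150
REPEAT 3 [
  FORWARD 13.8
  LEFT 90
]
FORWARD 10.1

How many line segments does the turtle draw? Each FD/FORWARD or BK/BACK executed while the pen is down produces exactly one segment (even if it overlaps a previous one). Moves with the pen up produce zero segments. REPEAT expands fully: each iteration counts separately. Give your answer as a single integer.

Answer: 4

Derivation:
Executing turtle program step by step:
Start: pos=(0,0), heading=0, pen down
RT 150: heading 0 -> 210
REPEAT 3 [
  -- iteration 1/3 --
  FD 13.8: (0,0) -> (-11.951,-6.9) [heading=210, draw]
  LT 90: heading 210 -> 300
  -- iteration 2/3 --
  FD 13.8: (-11.951,-6.9) -> (-5.051,-18.851) [heading=300, draw]
  LT 90: heading 300 -> 30
  -- iteration 3/3 --
  FD 13.8: (-5.051,-18.851) -> (6.9,-11.951) [heading=30, draw]
  LT 90: heading 30 -> 120
]
FD 10.1: (6.9,-11.951) -> (1.85,-3.204) [heading=120, draw]
Final: pos=(1.85,-3.204), heading=120, 4 segment(s) drawn
Segments drawn: 4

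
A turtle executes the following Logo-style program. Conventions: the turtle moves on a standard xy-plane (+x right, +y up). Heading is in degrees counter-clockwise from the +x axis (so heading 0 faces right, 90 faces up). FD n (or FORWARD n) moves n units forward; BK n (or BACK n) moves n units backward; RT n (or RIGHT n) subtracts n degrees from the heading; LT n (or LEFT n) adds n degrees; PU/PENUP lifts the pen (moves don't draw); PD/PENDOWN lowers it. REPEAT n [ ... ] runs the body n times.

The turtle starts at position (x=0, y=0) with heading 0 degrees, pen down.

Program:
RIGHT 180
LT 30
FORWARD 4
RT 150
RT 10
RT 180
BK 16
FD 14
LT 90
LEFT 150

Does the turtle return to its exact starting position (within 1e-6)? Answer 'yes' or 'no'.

Executing turtle program step by step:
Start: pos=(0,0), heading=0, pen down
RT 180: heading 0 -> 180
LT 30: heading 180 -> 210
FD 4: (0,0) -> (-3.464,-2) [heading=210, draw]
RT 150: heading 210 -> 60
RT 10: heading 60 -> 50
RT 180: heading 50 -> 230
BK 16: (-3.464,-2) -> (6.821,10.257) [heading=230, draw]
FD 14: (6.821,10.257) -> (-2.179,-0.468) [heading=230, draw]
LT 90: heading 230 -> 320
LT 150: heading 320 -> 110
Final: pos=(-2.179,-0.468), heading=110, 3 segment(s) drawn

Start position: (0, 0)
Final position: (-2.179, -0.468)
Distance = 2.228; >= 1e-6 -> NOT closed

Answer: no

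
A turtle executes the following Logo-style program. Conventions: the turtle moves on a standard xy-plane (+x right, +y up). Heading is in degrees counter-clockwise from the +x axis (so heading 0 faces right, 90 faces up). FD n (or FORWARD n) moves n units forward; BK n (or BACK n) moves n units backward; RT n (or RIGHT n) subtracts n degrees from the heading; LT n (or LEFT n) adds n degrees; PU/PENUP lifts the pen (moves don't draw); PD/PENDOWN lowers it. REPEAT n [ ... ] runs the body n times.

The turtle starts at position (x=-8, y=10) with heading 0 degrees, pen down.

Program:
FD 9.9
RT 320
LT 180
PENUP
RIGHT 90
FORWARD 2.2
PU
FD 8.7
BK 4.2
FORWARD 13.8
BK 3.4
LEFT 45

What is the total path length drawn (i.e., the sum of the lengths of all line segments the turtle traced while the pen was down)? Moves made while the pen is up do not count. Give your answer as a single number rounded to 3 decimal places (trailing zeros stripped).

Executing turtle program step by step:
Start: pos=(-8,10), heading=0, pen down
FD 9.9: (-8,10) -> (1.9,10) [heading=0, draw]
RT 320: heading 0 -> 40
LT 180: heading 40 -> 220
PU: pen up
RT 90: heading 220 -> 130
FD 2.2: (1.9,10) -> (0.486,11.685) [heading=130, move]
PU: pen up
FD 8.7: (0.486,11.685) -> (-5.106,18.35) [heading=130, move]
BK 4.2: (-5.106,18.35) -> (-2.407,15.132) [heading=130, move]
FD 13.8: (-2.407,15.132) -> (-11.277,25.704) [heading=130, move]
BK 3.4: (-11.277,25.704) -> (-9.092,23.099) [heading=130, move]
LT 45: heading 130 -> 175
Final: pos=(-9.092,23.099), heading=175, 1 segment(s) drawn

Segment lengths:
  seg 1: (-8,10) -> (1.9,10), length = 9.9
Total = 9.9

Answer: 9.9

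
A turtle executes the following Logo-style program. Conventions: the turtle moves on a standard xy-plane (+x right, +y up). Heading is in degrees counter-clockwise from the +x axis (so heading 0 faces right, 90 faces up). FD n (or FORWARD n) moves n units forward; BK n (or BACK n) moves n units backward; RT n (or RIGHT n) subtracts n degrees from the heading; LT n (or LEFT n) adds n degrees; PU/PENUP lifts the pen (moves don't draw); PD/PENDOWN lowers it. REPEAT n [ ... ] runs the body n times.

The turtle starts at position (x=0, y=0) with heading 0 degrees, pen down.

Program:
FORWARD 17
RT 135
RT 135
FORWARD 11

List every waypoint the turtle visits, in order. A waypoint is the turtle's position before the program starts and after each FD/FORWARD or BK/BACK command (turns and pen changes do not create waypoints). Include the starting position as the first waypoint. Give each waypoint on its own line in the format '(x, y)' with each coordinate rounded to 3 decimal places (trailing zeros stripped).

Answer: (0, 0)
(17, 0)
(17, 11)

Derivation:
Executing turtle program step by step:
Start: pos=(0,0), heading=0, pen down
FD 17: (0,0) -> (17,0) [heading=0, draw]
RT 135: heading 0 -> 225
RT 135: heading 225 -> 90
FD 11: (17,0) -> (17,11) [heading=90, draw]
Final: pos=(17,11), heading=90, 2 segment(s) drawn
Waypoints (3 total):
(0, 0)
(17, 0)
(17, 11)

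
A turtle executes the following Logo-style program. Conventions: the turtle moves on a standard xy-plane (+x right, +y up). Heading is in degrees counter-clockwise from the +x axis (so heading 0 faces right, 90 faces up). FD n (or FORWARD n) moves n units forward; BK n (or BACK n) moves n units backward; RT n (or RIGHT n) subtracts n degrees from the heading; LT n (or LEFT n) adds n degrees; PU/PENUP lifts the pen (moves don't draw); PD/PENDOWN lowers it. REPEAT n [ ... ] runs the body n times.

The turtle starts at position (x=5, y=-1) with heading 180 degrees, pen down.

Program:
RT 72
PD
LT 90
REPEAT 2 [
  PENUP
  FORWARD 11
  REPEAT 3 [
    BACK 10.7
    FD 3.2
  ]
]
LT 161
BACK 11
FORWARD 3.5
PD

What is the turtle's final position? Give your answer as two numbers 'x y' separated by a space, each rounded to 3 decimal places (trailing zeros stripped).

Executing turtle program step by step:
Start: pos=(5,-1), heading=180, pen down
RT 72: heading 180 -> 108
PD: pen down
LT 90: heading 108 -> 198
REPEAT 2 [
  -- iteration 1/2 --
  PU: pen up
  FD 11: (5,-1) -> (-5.462,-4.399) [heading=198, move]
  REPEAT 3 [
    -- iteration 1/3 --
    BK 10.7: (-5.462,-4.399) -> (4.715,-1.093) [heading=198, move]
    FD 3.2: (4.715,-1.093) -> (1.671,-2.082) [heading=198, move]
    -- iteration 2/3 --
    BK 10.7: (1.671,-2.082) -> (11.848,1.225) [heading=198, move]
    FD 3.2: (11.848,1.225) -> (8.804,0.236) [heading=198, move]
    -- iteration 3/3 --
    BK 10.7: (8.804,0.236) -> (18.981,3.543) [heading=198, move]
    FD 3.2: (18.981,3.543) -> (15.937,2.554) [heading=198, move]
  ]
  -- iteration 2/2 --
  PU: pen up
  FD 11: (15.937,2.554) -> (5.476,-0.845) [heading=198, move]
  REPEAT 3 [
    -- iteration 1/3 --
    BK 10.7: (5.476,-0.845) -> (15.652,2.461) [heading=198, move]
    FD 3.2: (15.652,2.461) -> (12.608,1.472) [heading=198, move]
    -- iteration 2/3 --
    BK 10.7: (12.608,1.472) -> (22.785,4.779) [heading=198, move]
    FD 3.2: (22.785,4.779) -> (19.741,3.79) [heading=198, move]
    -- iteration 3/3 --
    BK 10.7: (19.741,3.79) -> (29.918,7.096) [heading=198, move]
    FD 3.2: (29.918,7.096) -> (26.874,6.107) [heading=198, move]
  ]
]
LT 161: heading 198 -> 359
BK 11: (26.874,6.107) -> (15.876,6.299) [heading=359, move]
FD 3.5: (15.876,6.299) -> (19.375,6.238) [heading=359, move]
PD: pen down
Final: pos=(19.375,6.238), heading=359, 0 segment(s) drawn

Answer: 19.375 6.238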